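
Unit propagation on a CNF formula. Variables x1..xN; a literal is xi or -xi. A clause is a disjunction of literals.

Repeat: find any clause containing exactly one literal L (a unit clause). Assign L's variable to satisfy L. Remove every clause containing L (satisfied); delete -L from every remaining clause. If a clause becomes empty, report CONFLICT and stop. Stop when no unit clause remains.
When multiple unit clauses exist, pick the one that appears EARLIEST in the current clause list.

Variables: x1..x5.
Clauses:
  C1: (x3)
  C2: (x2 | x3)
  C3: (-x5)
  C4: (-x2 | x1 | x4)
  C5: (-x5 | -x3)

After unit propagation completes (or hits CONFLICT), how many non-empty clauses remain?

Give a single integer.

unit clause [3] forces x3=T; simplify:
  drop -3 from [-5, -3] -> [-5]
  satisfied 2 clause(s); 3 remain; assigned so far: [3]
unit clause [-5] forces x5=F; simplify:
  satisfied 2 clause(s); 1 remain; assigned so far: [3, 5]

Answer: 1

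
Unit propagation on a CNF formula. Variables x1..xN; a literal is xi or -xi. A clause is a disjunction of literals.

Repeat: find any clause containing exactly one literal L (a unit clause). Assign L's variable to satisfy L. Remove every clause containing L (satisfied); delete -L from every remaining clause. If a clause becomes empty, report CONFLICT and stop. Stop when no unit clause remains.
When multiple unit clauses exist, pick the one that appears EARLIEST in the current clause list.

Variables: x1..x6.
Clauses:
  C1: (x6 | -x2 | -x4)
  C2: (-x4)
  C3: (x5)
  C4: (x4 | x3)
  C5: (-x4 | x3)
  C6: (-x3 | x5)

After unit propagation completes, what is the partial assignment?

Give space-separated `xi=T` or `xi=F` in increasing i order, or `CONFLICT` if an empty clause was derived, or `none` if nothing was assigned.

unit clause [-4] forces x4=F; simplify:
  drop 4 from [4, 3] -> [3]
  satisfied 3 clause(s); 3 remain; assigned so far: [4]
unit clause [5] forces x5=T; simplify:
  satisfied 2 clause(s); 1 remain; assigned so far: [4, 5]
unit clause [3] forces x3=T; simplify:
  satisfied 1 clause(s); 0 remain; assigned so far: [3, 4, 5]

Answer: x3=T x4=F x5=T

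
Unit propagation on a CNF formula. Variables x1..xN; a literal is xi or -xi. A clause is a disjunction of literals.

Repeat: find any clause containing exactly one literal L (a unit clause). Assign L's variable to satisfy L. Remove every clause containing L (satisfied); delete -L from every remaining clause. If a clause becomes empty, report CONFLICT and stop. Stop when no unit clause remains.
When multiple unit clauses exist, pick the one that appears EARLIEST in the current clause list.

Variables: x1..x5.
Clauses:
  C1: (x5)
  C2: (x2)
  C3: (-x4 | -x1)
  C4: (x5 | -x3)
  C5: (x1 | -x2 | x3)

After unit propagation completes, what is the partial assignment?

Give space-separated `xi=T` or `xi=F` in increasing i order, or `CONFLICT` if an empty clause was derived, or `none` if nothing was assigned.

Answer: x2=T x5=T

Derivation:
unit clause [5] forces x5=T; simplify:
  satisfied 2 clause(s); 3 remain; assigned so far: [5]
unit clause [2] forces x2=T; simplify:
  drop -2 from [1, -2, 3] -> [1, 3]
  satisfied 1 clause(s); 2 remain; assigned so far: [2, 5]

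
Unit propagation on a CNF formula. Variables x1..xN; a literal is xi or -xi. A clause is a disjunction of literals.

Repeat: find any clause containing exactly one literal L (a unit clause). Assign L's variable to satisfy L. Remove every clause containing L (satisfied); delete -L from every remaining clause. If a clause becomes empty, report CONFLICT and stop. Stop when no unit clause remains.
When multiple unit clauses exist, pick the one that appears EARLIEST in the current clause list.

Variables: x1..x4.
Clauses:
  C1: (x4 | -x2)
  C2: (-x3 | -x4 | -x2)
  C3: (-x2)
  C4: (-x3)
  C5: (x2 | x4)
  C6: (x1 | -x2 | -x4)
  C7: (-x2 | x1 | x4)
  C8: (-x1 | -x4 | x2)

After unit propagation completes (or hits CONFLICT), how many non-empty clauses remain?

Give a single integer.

unit clause [-2] forces x2=F; simplify:
  drop 2 from [2, 4] -> [4]
  drop 2 from [-1, -4, 2] -> [-1, -4]
  satisfied 5 clause(s); 3 remain; assigned so far: [2]
unit clause [-3] forces x3=F; simplify:
  satisfied 1 clause(s); 2 remain; assigned so far: [2, 3]
unit clause [4] forces x4=T; simplify:
  drop -4 from [-1, -4] -> [-1]
  satisfied 1 clause(s); 1 remain; assigned so far: [2, 3, 4]
unit clause [-1] forces x1=F; simplify:
  satisfied 1 clause(s); 0 remain; assigned so far: [1, 2, 3, 4]

Answer: 0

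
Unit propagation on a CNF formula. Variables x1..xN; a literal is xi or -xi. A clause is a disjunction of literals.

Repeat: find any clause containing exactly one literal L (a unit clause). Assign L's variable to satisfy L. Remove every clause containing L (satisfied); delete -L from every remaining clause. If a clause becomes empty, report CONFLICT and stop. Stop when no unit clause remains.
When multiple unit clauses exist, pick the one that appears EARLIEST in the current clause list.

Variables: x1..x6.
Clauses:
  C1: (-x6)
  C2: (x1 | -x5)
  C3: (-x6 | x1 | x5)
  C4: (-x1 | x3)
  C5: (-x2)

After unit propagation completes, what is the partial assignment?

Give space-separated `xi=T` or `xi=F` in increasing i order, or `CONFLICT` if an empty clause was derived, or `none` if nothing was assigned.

Answer: x2=F x6=F

Derivation:
unit clause [-6] forces x6=F; simplify:
  satisfied 2 clause(s); 3 remain; assigned so far: [6]
unit clause [-2] forces x2=F; simplify:
  satisfied 1 clause(s); 2 remain; assigned so far: [2, 6]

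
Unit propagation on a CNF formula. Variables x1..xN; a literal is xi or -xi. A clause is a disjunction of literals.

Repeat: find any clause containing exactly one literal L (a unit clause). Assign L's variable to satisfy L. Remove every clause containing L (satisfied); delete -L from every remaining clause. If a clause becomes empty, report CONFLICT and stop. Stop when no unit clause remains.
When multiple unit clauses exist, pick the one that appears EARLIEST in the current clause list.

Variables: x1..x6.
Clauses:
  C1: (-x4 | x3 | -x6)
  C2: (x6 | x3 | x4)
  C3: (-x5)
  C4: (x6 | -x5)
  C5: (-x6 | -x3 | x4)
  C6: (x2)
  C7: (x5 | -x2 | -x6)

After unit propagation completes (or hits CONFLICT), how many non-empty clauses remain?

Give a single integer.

unit clause [-5] forces x5=F; simplify:
  drop 5 from [5, -2, -6] -> [-2, -6]
  satisfied 2 clause(s); 5 remain; assigned so far: [5]
unit clause [2] forces x2=T; simplify:
  drop -2 from [-2, -6] -> [-6]
  satisfied 1 clause(s); 4 remain; assigned so far: [2, 5]
unit clause [-6] forces x6=F; simplify:
  drop 6 from [6, 3, 4] -> [3, 4]
  satisfied 3 clause(s); 1 remain; assigned so far: [2, 5, 6]

Answer: 1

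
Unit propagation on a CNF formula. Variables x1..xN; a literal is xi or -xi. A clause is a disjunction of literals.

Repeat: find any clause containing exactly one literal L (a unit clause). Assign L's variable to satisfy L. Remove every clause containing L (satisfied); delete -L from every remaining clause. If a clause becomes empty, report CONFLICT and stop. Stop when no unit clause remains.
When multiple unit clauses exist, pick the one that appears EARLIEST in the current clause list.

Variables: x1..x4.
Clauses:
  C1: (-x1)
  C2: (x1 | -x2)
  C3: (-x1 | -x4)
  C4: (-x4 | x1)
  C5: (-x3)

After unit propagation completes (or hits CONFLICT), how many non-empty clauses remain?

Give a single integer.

unit clause [-1] forces x1=F; simplify:
  drop 1 from [1, -2] -> [-2]
  drop 1 from [-4, 1] -> [-4]
  satisfied 2 clause(s); 3 remain; assigned so far: [1]
unit clause [-2] forces x2=F; simplify:
  satisfied 1 clause(s); 2 remain; assigned so far: [1, 2]
unit clause [-4] forces x4=F; simplify:
  satisfied 1 clause(s); 1 remain; assigned so far: [1, 2, 4]
unit clause [-3] forces x3=F; simplify:
  satisfied 1 clause(s); 0 remain; assigned so far: [1, 2, 3, 4]

Answer: 0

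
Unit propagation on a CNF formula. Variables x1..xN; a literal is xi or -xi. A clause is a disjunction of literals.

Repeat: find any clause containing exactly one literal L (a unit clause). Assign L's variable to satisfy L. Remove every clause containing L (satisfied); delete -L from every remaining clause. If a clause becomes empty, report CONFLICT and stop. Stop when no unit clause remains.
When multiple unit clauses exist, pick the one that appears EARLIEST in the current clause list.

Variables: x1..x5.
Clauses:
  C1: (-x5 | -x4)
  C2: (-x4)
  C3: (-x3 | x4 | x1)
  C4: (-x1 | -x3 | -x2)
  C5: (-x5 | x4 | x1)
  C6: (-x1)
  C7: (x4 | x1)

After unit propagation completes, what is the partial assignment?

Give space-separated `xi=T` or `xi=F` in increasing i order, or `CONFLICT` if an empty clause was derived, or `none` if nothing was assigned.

unit clause [-4] forces x4=F; simplify:
  drop 4 from [-3, 4, 1] -> [-3, 1]
  drop 4 from [-5, 4, 1] -> [-5, 1]
  drop 4 from [4, 1] -> [1]
  satisfied 2 clause(s); 5 remain; assigned so far: [4]
unit clause [-1] forces x1=F; simplify:
  drop 1 from [-3, 1] -> [-3]
  drop 1 from [-5, 1] -> [-5]
  drop 1 from [1] -> [] (empty!)
  satisfied 2 clause(s); 3 remain; assigned so far: [1, 4]
CONFLICT (empty clause)

Answer: CONFLICT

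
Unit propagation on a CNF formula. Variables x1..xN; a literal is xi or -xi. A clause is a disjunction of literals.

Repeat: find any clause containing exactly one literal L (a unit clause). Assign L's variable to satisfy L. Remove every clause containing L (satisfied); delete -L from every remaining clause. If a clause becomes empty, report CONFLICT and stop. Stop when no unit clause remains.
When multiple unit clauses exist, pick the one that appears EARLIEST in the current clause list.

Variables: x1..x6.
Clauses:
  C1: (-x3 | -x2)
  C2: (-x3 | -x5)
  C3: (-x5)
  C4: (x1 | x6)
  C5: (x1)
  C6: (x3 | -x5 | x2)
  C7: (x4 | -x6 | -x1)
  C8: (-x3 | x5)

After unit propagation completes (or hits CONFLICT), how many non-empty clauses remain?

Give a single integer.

unit clause [-5] forces x5=F; simplify:
  drop 5 from [-3, 5] -> [-3]
  satisfied 3 clause(s); 5 remain; assigned so far: [5]
unit clause [1] forces x1=T; simplify:
  drop -1 from [4, -6, -1] -> [4, -6]
  satisfied 2 clause(s); 3 remain; assigned so far: [1, 5]
unit clause [-3] forces x3=F; simplify:
  satisfied 2 clause(s); 1 remain; assigned so far: [1, 3, 5]

Answer: 1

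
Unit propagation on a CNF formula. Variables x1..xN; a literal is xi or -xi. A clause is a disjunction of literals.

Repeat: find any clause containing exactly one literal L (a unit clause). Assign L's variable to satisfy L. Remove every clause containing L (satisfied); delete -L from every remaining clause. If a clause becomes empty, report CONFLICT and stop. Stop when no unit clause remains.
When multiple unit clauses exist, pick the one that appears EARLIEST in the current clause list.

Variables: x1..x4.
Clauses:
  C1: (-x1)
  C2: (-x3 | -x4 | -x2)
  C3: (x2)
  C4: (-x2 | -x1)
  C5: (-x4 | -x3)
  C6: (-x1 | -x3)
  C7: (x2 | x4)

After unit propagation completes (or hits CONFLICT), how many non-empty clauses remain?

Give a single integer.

Answer: 2

Derivation:
unit clause [-1] forces x1=F; simplify:
  satisfied 3 clause(s); 4 remain; assigned so far: [1]
unit clause [2] forces x2=T; simplify:
  drop -2 from [-3, -4, -2] -> [-3, -4]
  satisfied 2 clause(s); 2 remain; assigned so far: [1, 2]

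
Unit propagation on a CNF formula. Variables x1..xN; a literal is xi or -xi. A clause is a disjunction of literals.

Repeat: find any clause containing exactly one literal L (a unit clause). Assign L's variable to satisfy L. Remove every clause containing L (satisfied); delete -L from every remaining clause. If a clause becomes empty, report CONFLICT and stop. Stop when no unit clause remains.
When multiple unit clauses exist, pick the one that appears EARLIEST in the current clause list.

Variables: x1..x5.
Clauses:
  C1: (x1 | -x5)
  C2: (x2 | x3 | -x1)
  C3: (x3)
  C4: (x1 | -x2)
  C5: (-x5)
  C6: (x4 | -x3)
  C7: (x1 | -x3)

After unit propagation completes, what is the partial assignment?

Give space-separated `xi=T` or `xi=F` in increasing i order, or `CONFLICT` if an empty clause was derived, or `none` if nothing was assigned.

unit clause [3] forces x3=T; simplify:
  drop -3 from [4, -3] -> [4]
  drop -3 from [1, -3] -> [1]
  satisfied 2 clause(s); 5 remain; assigned so far: [3]
unit clause [-5] forces x5=F; simplify:
  satisfied 2 clause(s); 3 remain; assigned so far: [3, 5]
unit clause [4] forces x4=T; simplify:
  satisfied 1 clause(s); 2 remain; assigned so far: [3, 4, 5]
unit clause [1] forces x1=T; simplify:
  satisfied 2 clause(s); 0 remain; assigned so far: [1, 3, 4, 5]

Answer: x1=T x3=T x4=T x5=F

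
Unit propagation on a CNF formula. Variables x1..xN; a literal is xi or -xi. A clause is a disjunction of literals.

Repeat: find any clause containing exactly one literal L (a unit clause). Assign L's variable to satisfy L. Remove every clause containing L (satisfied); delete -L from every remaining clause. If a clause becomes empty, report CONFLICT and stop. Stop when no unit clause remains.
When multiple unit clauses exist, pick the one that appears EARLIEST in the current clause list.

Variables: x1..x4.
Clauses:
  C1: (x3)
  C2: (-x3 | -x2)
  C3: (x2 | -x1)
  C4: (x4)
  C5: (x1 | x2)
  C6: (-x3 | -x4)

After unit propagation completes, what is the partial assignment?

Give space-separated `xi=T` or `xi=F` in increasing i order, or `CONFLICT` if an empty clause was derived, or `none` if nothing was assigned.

Answer: CONFLICT

Derivation:
unit clause [3] forces x3=T; simplify:
  drop -3 from [-3, -2] -> [-2]
  drop -3 from [-3, -4] -> [-4]
  satisfied 1 clause(s); 5 remain; assigned so far: [3]
unit clause [-2] forces x2=F; simplify:
  drop 2 from [2, -1] -> [-1]
  drop 2 from [1, 2] -> [1]
  satisfied 1 clause(s); 4 remain; assigned so far: [2, 3]
unit clause [-1] forces x1=F; simplify:
  drop 1 from [1] -> [] (empty!)
  satisfied 1 clause(s); 3 remain; assigned so far: [1, 2, 3]
CONFLICT (empty clause)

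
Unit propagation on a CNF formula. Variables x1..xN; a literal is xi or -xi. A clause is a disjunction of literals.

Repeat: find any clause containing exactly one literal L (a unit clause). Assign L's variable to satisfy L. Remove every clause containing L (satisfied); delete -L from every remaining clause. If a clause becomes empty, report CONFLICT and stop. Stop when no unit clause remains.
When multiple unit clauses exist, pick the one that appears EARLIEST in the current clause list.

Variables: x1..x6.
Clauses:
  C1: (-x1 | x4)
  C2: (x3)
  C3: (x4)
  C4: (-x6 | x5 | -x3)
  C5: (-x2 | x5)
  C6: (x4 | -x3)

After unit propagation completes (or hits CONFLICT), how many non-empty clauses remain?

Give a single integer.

unit clause [3] forces x3=T; simplify:
  drop -3 from [-6, 5, -3] -> [-6, 5]
  drop -3 from [4, -3] -> [4]
  satisfied 1 clause(s); 5 remain; assigned so far: [3]
unit clause [4] forces x4=T; simplify:
  satisfied 3 clause(s); 2 remain; assigned so far: [3, 4]

Answer: 2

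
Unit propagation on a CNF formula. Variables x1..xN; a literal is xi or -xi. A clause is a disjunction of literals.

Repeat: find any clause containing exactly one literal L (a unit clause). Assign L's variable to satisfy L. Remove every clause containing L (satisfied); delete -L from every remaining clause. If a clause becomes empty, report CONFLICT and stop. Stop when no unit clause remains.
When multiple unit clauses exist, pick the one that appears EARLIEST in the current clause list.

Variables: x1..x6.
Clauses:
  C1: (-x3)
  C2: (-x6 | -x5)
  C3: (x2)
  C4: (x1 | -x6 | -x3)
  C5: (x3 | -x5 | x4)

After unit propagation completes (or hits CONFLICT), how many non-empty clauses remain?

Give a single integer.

unit clause [-3] forces x3=F; simplify:
  drop 3 from [3, -5, 4] -> [-5, 4]
  satisfied 2 clause(s); 3 remain; assigned so far: [3]
unit clause [2] forces x2=T; simplify:
  satisfied 1 clause(s); 2 remain; assigned so far: [2, 3]

Answer: 2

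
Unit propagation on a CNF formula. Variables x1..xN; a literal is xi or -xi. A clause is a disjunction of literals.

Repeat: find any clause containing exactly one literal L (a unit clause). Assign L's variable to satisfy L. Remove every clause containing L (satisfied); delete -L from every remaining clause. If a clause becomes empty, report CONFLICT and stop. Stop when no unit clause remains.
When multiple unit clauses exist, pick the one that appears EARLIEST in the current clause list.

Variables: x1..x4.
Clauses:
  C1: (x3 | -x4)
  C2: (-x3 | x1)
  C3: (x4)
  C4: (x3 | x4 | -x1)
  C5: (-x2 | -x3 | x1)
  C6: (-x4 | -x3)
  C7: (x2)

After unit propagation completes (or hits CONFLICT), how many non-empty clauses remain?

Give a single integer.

unit clause [4] forces x4=T; simplify:
  drop -4 from [3, -4] -> [3]
  drop -4 from [-4, -3] -> [-3]
  satisfied 2 clause(s); 5 remain; assigned so far: [4]
unit clause [3] forces x3=T; simplify:
  drop -3 from [-3, 1] -> [1]
  drop -3 from [-2, -3, 1] -> [-2, 1]
  drop -3 from [-3] -> [] (empty!)
  satisfied 1 clause(s); 4 remain; assigned so far: [3, 4]
CONFLICT (empty clause)

Answer: 3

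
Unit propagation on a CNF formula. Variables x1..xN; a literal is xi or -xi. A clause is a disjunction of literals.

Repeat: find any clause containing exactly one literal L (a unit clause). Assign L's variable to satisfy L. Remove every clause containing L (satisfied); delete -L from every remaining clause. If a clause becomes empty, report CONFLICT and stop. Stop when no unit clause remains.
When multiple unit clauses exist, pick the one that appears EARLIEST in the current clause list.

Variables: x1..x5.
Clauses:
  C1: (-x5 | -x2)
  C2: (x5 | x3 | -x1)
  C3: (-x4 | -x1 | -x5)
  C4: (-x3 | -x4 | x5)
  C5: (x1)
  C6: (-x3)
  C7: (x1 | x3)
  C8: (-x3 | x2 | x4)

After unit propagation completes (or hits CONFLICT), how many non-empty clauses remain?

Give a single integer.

Answer: 0

Derivation:
unit clause [1] forces x1=T; simplify:
  drop -1 from [5, 3, -1] -> [5, 3]
  drop -1 from [-4, -1, -5] -> [-4, -5]
  satisfied 2 clause(s); 6 remain; assigned so far: [1]
unit clause [-3] forces x3=F; simplify:
  drop 3 from [5, 3] -> [5]
  satisfied 3 clause(s); 3 remain; assigned so far: [1, 3]
unit clause [5] forces x5=T; simplify:
  drop -5 from [-5, -2] -> [-2]
  drop -5 from [-4, -5] -> [-4]
  satisfied 1 clause(s); 2 remain; assigned so far: [1, 3, 5]
unit clause [-2] forces x2=F; simplify:
  satisfied 1 clause(s); 1 remain; assigned so far: [1, 2, 3, 5]
unit clause [-4] forces x4=F; simplify:
  satisfied 1 clause(s); 0 remain; assigned so far: [1, 2, 3, 4, 5]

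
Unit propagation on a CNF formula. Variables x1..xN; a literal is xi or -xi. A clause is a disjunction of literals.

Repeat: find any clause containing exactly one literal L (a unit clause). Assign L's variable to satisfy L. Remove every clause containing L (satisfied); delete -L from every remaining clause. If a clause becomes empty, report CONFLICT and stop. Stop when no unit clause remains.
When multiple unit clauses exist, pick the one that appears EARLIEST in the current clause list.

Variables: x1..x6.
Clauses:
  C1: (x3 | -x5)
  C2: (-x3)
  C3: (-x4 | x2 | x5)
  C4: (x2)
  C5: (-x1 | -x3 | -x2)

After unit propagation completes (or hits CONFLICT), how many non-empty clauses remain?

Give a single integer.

unit clause [-3] forces x3=F; simplify:
  drop 3 from [3, -5] -> [-5]
  satisfied 2 clause(s); 3 remain; assigned so far: [3]
unit clause [-5] forces x5=F; simplify:
  drop 5 from [-4, 2, 5] -> [-4, 2]
  satisfied 1 clause(s); 2 remain; assigned so far: [3, 5]
unit clause [2] forces x2=T; simplify:
  satisfied 2 clause(s); 0 remain; assigned so far: [2, 3, 5]

Answer: 0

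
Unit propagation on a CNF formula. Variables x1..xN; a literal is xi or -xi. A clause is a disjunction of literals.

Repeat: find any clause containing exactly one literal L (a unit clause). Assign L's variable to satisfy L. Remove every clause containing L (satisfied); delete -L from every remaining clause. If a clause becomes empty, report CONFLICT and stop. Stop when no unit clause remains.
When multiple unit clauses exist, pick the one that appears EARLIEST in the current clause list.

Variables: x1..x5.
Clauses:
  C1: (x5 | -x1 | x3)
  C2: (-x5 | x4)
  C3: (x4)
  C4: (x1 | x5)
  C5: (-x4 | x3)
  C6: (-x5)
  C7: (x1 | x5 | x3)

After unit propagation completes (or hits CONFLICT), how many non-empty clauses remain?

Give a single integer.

Answer: 0

Derivation:
unit clause [4] forces x4=T; simplify:
  drop -4 from [-4, 3] -> [3]
  satisfied 2 clause(s); 5 remain; assigned so far: [4]
unit clause [3] forces x3=T; simplify:
  satisfied 3 clause(s); 2 remain; assigned so far: [3, 4]
unit clause [-5] forces x5=F; simplify:
  drop 5 from [1, 5] -> [1]
  satisfied 1 clause(s); 1 remain; assigned so far: [3, 4, 5]
unit clause [1] forces x1=T; simplify:
  satisfied 1 clause(s); 0 remain; assigned so far: [1, 3, 4, 5]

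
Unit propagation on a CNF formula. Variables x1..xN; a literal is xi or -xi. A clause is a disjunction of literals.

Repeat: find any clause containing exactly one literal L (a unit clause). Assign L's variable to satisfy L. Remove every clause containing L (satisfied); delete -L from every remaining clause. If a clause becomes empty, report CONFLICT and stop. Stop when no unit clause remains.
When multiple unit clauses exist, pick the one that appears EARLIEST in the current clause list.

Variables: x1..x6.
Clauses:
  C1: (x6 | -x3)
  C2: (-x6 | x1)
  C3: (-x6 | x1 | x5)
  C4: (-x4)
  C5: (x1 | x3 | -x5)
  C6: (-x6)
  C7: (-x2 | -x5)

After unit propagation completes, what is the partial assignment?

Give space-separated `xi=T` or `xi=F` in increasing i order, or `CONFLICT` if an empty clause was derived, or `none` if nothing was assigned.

unit clause [-4] forces x4=F; simplify:
  satisfied 1 clause(s); 6 remain; assigned so far: [4]
unit clause [-6] forces x6=F; simplify:
  drop 6 from [6, -3] -> [-3]
  satisfied 3 clause(s); 3 remain; assigned so far: [4, 6]
unit clause [-3] forces x3=F; simplify:
  drop 3 from [1, 3, -5] -> [1, -5]
  satisfied 1 clause(s); 2 remain; assigned so far: [3, 4, 6]

Answer: x3=F x4=F x6=F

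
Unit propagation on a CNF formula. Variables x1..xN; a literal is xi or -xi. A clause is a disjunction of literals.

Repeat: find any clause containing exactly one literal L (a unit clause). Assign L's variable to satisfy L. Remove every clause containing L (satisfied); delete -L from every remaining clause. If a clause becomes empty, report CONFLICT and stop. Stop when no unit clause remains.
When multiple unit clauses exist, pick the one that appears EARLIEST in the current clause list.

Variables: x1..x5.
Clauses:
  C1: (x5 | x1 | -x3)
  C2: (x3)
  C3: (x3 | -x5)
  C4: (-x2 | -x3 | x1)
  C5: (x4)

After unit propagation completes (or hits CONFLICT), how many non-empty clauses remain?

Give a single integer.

Answer: 2

Derivation:
unit clause [3] forces x3=T; simplify:
  drop -3 from [5, 1, -3] -> [5, 1]
  drop -3 from [-2, -3, 1] -> [-2, 1]
  satisfied 2 clause(s); 3 remain; assigned so far: [3]
unit clause [4] forces x4=T; simplify:
  satisfied 1 clause(s); 2 remain; assigned so far: [3, 4]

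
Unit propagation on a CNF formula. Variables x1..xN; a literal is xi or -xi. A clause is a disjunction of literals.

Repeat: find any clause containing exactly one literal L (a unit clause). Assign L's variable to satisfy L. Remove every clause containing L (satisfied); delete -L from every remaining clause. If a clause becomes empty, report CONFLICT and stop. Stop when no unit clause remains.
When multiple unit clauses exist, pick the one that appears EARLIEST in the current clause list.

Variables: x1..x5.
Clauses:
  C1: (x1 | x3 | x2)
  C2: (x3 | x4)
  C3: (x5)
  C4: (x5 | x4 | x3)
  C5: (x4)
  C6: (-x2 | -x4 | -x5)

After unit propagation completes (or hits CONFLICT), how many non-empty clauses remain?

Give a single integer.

Answer: 1

Derivation:
unit clause [5] forces x5=T; simplify:
  drop -5 from [-2, -4, -5] -> [-2, -4]
  satisfied 2 clause(s); 4 remain; assigned so far: [5]
unit clause [4] forces x4=T; simplify:
  drop -4 from [-2, -4] -> [-2]
  satisfied 2 clause(s); 2 remain; assigned so far: [4, 5]
unit clause [-2] forces x2=F; simplify:
  drop 2 from [1, 3, 2] -> [1, 3]
  satisfied 1 clause(s); 1 remain; assigned so far: [2, 4, 5]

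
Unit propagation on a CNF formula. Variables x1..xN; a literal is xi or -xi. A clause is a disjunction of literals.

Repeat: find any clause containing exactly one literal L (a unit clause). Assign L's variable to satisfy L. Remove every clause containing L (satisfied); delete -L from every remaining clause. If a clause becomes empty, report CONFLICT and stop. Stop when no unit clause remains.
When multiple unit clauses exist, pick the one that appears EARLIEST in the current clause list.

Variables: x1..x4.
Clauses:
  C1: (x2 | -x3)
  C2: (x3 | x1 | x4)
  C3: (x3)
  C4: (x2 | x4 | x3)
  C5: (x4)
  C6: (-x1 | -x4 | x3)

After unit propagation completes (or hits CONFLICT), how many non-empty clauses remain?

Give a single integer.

unit clause [3] forces x3=T; simplify:
  drop -3 from [2, -3] -> [2]
  satisfied 4 clause(s); 2 remain; assigned so far: [3]
unit clause [2] forces x2=T; simplify:
  satisfied 1 clause(s); 1 remain; assigned so far: [2, 3]
unit clause [4] forces x4=T; simplify:
  satisfied 1 clause(s); 0 remain; assigned so far: [2, 3, 4]

Answer: 0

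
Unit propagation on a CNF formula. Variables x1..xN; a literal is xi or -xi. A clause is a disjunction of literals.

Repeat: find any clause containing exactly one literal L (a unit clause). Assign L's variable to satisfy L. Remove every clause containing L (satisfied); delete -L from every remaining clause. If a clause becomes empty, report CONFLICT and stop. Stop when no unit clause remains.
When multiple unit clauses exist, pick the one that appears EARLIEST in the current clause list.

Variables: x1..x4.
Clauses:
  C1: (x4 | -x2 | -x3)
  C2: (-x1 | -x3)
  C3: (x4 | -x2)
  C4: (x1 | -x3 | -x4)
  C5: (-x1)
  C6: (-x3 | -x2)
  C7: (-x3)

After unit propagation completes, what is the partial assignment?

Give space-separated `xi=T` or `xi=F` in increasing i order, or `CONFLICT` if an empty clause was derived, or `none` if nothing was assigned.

unit clause [-1] forces x1=F; simplify:
  drop 1 from [1, -3, -4] -> [-3, -4]
  satisfied 2 clause(s); 5 remain; assigned so far: [1]
unit clause [-3] forces x3=F; simplify:
  satisfied 4 clause(s); 1 remain; assigned so far: [1, 3]

Answer: x1=F x3=F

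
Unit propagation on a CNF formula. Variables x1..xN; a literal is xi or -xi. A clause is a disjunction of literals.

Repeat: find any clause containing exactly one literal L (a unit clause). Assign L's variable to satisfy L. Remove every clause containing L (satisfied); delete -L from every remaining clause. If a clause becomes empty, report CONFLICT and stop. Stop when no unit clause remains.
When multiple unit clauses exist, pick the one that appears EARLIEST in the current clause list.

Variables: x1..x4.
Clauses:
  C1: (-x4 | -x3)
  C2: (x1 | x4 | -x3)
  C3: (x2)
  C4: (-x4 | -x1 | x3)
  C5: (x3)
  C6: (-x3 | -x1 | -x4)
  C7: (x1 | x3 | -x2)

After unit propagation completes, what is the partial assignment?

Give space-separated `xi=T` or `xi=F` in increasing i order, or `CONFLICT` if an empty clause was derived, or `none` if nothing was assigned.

unit clause [2] forces x2=T; simplify:
  drop -2 from [1, 3, -2] -> [1, 3]
  satisfied 1 clause(s); 6 remain; assigned so far: [2]
unit clause [3] forces x3=T; simplify:
  drop -3 from [-4, -3] -> [-4]
  drop -3 from [1, 4, -3] -> [1, 4]
  drop -3 from [-3, -1, -4] -> [-1, -4]
  satisfied 3 clause(s); 3 remain; assigned so far: [2, 3]
unit clause [-4] forces x4=F; simplify:
  drop 4 from [1, 4] -> [1]
  satisfied 2 clause(s); 1 remain; assigned so far: [2, 3, 4]
unit clause [1] forces x1=T; simplify:
  satisfied 1 clause(s); 0 remain; assigned so far: [1, 2, 3, 4]

Answer: x1=T x2=T x3=T x4=F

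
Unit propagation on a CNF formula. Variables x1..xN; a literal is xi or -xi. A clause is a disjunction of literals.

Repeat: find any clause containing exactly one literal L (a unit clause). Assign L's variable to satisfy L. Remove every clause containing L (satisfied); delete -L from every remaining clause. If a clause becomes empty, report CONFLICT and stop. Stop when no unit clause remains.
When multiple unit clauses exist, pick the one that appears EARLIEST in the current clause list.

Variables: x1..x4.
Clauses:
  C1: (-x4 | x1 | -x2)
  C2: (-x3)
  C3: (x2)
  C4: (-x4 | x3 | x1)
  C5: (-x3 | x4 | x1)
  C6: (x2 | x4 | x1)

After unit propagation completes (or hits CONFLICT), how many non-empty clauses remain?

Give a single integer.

unit clause [-3] forces x3=F; simplify:
  drop 3 from [-4, 3, 1] -> [-4, 1]
  satisfied 2 clause(s); 4 remain; assigned so far: [3]
unit clause [2] forces x2=T; simplify:
  drop -2 from [-4, 1, -2] -> [-4, 1]
  satisfied 2 clause(s); 2 remain; assigned so far: [2, 3]

Answer: 2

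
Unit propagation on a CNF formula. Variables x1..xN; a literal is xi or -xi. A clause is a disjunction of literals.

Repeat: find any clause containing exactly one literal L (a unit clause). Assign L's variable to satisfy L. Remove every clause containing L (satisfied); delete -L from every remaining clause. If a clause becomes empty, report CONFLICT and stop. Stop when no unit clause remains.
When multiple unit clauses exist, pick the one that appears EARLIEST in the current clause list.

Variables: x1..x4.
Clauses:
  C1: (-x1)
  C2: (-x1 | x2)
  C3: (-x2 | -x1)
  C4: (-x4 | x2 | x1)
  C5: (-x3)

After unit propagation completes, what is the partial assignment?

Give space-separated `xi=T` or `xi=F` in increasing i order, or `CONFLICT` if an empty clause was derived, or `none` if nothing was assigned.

unit clause [-1] forces x1=F; simplify:
  drop 1 from [-4, 2, 1] -> [-4, 2]
  satisfied 3 clause(s); 2 remain; assigned so far: [1]
unit clause [-3] forces x3=F; simplify:
  satisfied 1 clause(s); 1 remain; assigned so far: [1, 3]

Answer: x1=F x3=F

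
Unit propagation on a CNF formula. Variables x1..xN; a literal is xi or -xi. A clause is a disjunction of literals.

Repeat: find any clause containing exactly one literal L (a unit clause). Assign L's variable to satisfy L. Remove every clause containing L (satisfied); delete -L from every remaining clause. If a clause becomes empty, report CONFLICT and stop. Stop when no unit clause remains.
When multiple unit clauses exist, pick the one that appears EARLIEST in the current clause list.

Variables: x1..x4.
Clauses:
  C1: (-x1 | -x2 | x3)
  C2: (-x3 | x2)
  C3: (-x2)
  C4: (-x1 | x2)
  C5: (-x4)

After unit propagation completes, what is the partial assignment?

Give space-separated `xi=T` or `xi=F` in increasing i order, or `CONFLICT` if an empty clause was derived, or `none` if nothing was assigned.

Answer: x1=F x2=F x3=F x4=F

Derivation:
unit clause [-2] forces x2=F; simplify:
  drop 2 from [-3, 2] -> [-3]
  drop 2 from [-1, 2] -> [-1]
  satisfied 2 clause(s); 3 remain; assigned so far: [2]
unit clause [-3] forces x3=F; simplify:
  satisfied 1 clause(s); 2 remain; assigned so far: [2, 3]
unit clause [-1] forces x1=F; simplify:
  satisfied 1 clause(s); 1 remain; assigned so far: [1, 2, 3]
unit clause [-4] forces x4=F; simplify:
  satisfied 1 clause(s); 0 remain; assigned so far: [1, 2, 3, 4]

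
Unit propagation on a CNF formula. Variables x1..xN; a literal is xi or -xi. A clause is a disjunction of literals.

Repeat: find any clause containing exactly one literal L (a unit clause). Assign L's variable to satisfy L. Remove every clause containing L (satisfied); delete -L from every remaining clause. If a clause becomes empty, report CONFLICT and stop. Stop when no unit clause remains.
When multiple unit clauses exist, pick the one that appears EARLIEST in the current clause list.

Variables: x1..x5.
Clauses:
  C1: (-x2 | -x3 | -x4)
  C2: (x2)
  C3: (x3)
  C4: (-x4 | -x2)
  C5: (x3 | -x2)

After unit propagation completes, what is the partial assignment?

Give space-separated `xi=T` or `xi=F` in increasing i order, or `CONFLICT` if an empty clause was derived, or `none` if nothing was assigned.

unit clause [2] forces x2=T; simplify:
  drop -2 from [-2, -3, -4] -> [-3, -4]
  drop -2 from [-4, -2] -> [-4]
  drop -2 from [3, -2] -> [3]
  satisfied 1 clause(s); 4 remain; assigned so far: [2]
unit clause [3] forces x3=T; simplify:
  drop -3 from [-3, -4] -> [-4]
  satisfied 2 clause(s); 2 remain; assigned so far: [2, 3]
unit clause [-4] forces x4=F; simplify:
  satisfied 2 clause(s); 0 remain; assigned so far: [2, 3, 4]

Answer: x2=T x3=T x4=F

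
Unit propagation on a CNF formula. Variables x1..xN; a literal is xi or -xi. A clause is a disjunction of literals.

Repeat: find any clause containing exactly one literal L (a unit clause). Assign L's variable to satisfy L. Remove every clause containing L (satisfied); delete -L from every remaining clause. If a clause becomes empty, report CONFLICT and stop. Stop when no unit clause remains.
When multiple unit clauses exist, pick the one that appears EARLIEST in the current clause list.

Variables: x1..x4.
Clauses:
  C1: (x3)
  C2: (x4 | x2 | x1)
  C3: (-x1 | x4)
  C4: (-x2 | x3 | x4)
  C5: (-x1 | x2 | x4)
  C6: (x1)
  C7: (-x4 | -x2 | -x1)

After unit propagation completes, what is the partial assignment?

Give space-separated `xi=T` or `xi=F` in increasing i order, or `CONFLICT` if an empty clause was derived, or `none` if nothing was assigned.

Answer: x1=T x2=F x3=T x4=T

Derivation:
unit clause [3] forces x3=T; simplify:
  satisfied 2 clause(s); 5 remain; assigned so far: [3]
unit clause [1] forces x1=T; simplify:
  drop -1 from [-1, 4] -> [4]
  drop -1 from [-1, 2, 4] -> [2, 4]
  drop -1 from [-4, -2, -1] -> [-4, -2]
  satisfied 2 clause(s); 3 remain; assigned so far: [1, 3]
unit clause [4] forces x4=T; simplify:
  drop -4 from [-4, -2] -> [-2]
  satisfied 2 clause(s); 1 remain; assigned so far: [1, 3, 4]
unit clause [-2] forces x2=F; simplify:
  satisfied 1 clause(s); 0 remain; assigned so far: [1, 2, 3, 4]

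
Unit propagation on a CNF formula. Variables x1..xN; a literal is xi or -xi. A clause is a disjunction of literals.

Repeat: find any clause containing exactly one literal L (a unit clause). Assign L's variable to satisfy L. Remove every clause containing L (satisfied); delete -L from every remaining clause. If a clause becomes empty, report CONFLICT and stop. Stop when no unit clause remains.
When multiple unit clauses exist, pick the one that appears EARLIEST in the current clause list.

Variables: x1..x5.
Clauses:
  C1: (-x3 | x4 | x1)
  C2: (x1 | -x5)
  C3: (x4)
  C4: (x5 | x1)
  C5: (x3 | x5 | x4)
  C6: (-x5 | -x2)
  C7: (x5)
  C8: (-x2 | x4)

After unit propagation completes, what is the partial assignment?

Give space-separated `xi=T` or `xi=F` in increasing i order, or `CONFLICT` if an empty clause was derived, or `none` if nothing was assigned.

Answer: x1=T x2=F x4=T x5=T

Derivation:
unit clause [4] forces x4=T; simplify:
  satisfied 4 clause(s); 4 remain; assigned so far: [4]
unit clause [5] forces x5=T; simplify:
  drop -5 from [1, -5] -> [1]
  drop -5 from [-5, -2] -> [-2]
  satisfied 2 clause(s); 2 remain; assigned so far: [4, 5]
unit clause [1] forces x1=T; simplify:
  satisfied 1 clause(s); 1 remain; assigned so far: [1, 4, 5]
unit clause [-2] forces x2=F; simplify:
  satisfied 1 clause(s); 0 remain; assigned so far: [1, 2, 4, 5]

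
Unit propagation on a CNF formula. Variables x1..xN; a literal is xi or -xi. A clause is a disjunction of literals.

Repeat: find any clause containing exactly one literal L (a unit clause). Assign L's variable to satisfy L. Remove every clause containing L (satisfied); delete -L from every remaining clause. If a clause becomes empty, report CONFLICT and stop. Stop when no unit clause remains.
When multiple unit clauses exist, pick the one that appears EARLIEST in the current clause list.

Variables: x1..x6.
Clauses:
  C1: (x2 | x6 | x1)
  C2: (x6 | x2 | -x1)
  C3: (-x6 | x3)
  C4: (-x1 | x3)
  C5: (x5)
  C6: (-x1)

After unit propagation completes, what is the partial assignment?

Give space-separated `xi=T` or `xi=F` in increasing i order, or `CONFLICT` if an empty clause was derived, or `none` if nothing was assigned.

Answer: x1=F x5=T

Derivation:
unit clause [5] forces x5=T; simplify:
  satisfied 1 clause(s); 5 remain; assigned so far: [5]
unit clause [-1] forces x1=F; simplify:
  drop 1 from [2, 6, 1] -> [2, 6]
  satisfied 3 clause(s); 2 remain; assigned so far: [1, 5]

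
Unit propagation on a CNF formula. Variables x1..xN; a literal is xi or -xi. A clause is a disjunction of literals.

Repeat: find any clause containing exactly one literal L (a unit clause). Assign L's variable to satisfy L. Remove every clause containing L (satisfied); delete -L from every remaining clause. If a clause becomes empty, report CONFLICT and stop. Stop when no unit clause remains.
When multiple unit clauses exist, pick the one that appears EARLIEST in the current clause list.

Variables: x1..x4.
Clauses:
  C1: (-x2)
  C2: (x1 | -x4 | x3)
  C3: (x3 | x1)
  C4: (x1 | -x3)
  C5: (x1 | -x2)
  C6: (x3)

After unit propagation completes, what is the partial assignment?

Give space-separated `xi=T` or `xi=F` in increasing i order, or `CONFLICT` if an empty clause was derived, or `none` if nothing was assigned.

unit clause [-2] forces x2=F; simplify:
  satisfied 2 clause(s); 4 remain; assigned so far: [2]
unit clause [3] forces x3=T; simplify:
  drop -3 from [1, -3] -> [1]
  satisfied 3 clause(s); 1 remain; assigned so far: [2, 3]
unit clause [1] forces x1=T; simplify:
  satisfied 1 clause(s); 0 remain; assigned so far: [1, 2, 3]

Answer: x1=T x2=F x3=T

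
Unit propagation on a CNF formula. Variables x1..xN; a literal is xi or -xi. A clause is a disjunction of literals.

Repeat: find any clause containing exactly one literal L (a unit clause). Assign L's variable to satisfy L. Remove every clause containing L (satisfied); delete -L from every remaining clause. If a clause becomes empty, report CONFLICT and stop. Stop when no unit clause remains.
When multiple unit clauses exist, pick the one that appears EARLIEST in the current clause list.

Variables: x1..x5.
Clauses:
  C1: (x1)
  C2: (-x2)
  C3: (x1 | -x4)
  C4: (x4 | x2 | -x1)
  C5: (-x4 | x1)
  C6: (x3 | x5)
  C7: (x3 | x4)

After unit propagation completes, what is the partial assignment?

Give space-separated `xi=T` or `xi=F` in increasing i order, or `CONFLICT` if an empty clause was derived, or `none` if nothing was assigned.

Answer: x1=T x2=F x4=T

Derivation:
unit clause [1] forces x1=T; simplify:
  drop -1 from [4, 2, -1] -> [4, 2]
  satisfied 3 clause(s); 4 remain; assigned so far: [1]
unit clause [-2] forces x2=F; simplify:
  drop 2 from [4, 2] -> [4]
  satisfied 1 clause(s); 3 remain; assigned so far: [1, 2]
unit clause [4] forces x4=T; simplify:
  satisfied 2 clause(s); 1 remain; assigned so far: [1, 2, 4]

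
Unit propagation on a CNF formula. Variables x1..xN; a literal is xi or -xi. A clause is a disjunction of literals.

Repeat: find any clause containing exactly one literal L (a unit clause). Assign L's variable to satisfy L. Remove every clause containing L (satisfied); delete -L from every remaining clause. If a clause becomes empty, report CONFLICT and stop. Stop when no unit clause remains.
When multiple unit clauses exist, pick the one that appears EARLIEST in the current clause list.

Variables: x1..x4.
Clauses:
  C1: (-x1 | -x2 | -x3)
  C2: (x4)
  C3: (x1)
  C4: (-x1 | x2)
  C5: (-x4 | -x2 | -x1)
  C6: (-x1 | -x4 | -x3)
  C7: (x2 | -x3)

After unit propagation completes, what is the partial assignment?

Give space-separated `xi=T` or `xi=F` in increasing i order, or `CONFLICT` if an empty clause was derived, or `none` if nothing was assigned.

Answer: CONFLICT

Derivation:
unit clause [4] forces x4=T; simplify:
  drop -4 from [-4, -2, -1] -> [-2, -1]
  drop -4 from [-1, -4, -3] -> [-1, -3]
  satisfied 1 clause(s); 6 remain; assigned so far: [4]
unit clause [1] forces x1=T; simplify:
  drop -1 from [-1, -2, -3] -> [-2, -3]
  drop -1 from [-1, 2] -> [2]
  drop -1 from [-2, -1] -> [-2]
  drop -1 from [-1, -3] -> [-3]
  satisfied 1 clause(s); 5 remain; assigned so far: [1, 4]
unit clause [2] forces x2=T; simplify:
  drop -2 from [-2, -3] -> [-3]
  drop -2 from [-2] -> [] (empty!)
  satisfied 2 clause(s); 3 remain; assigned so far: [1, 2, 4]
CONFLICT (empty clause)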